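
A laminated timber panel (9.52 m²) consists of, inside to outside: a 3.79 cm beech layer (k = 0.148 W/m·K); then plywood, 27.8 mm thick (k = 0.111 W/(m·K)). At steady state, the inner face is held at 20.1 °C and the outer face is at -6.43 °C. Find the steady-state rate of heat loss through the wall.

Resistance network (inner→outer):
  R_beech = L/(kA) = 0.0379/(0.148·9.52) = 0.02690 K/W
  R_plywood = L/(kA) = 0.0278/(0.111·9.52) = 0.02631 K/W
ΣR = 0.02690 + 0.02631 = 0.05321 K/W
Q = ΔT/ΣR = (20.1 °C − -6.43 °C)/0.05321 = 499 W

Q = 499 W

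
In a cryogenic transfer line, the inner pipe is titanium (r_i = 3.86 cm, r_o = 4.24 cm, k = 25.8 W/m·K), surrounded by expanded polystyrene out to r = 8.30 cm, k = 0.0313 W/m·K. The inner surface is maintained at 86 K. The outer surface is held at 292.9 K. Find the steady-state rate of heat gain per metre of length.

Series thermal resistances, inner to outer:
  R'_titanium = ln(0.0424/0.0386)/(2πk) = 0.09390/(2π·25.8) = 5.792×10^-4 m·K/W
  R'_expanded polystyrene = ln(0.0830/0.0424)/(2πk) = 0.6717/(2π·0.0313) = 3.415 m·K/W
ΣR = 5.792×10^-4 + 3.415 = 3.416 m·K/W
Q' = ΔT/ΣR = (86 K − 292.9 K)/3.416 = -60.6 W/m
(Negative Q' ⇒ heat flows inward; heat gain = 60.6 W/m.)

Q' = 60.6 W/m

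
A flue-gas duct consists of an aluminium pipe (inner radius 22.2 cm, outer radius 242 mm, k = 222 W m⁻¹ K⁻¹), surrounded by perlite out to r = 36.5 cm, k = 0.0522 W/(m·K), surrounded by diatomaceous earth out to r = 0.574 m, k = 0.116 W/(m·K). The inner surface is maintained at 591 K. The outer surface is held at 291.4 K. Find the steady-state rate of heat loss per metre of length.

Q' = 160 W/m

Treat each layer as a resistance in series:
  R'_aluminium = ln(0.242/0.222)/(2πk) = 0.08626/(2π·222) = 6.184×10^-5 m·K/W
  R'_perlite = ln(0.365/0.242)/(2πk) = 0.4110/(2π·0.0522) = 1.253 m·K/W
  R'_diatomaceous earth = ln(0.574/0.365)/(2πk) = 0.4527/(2π·0.116) = 0.6212 m·K/W
ΣR = 6.184×10^-5 + 1.253 + 0.6212 = 1.874 m·K/W
Q' = ΔT/ΣR = (591 K − 291.4 K)/1.874 = 160 W/m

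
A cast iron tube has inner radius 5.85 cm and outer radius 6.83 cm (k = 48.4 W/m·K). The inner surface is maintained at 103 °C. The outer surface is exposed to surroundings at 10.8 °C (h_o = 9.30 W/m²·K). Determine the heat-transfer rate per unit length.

Q' = 367 W/m

Series thermal resistances, inner to outer:
  R'_cast iron = ln(0.0683/0.0585)/(2πk) = 0.1549/(2π·48.4) = 5.093×10^-4 m·K/W
  R'_conv,out = 1/(2πr h) = 1/(2π·0.0683·9.30) = 0.2506 m·K/W
ΣR = 5.093×10^-4 + 0.2506 = 0.2511 m·K/W
Q' = ΔT/ΣR = (103 °C − 10.8 °C)/0.2511 = 367 W/m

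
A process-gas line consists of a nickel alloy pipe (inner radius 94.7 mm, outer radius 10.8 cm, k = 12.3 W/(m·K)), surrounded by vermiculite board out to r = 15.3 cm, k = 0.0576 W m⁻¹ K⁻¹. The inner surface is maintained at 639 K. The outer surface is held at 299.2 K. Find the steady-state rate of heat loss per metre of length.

Q' = 352 W/m

Series thermal resistances, inner to outer:
  R'_nickel alloy = ln(0.108/0.0947)/(2πk) = 0.1314/(2π·12.3) = 0.001700 m·K/W
  R'_vermiculite board = ln(0.153/0.108)/(2πk) = 0.3483/(2π·0.0576) = 0.9624 m·K/W
ΣR = 0.001700 + 0.9624 = 0.9641 m·K/W
Q' = ΔT/ΣR = (639 K − 299.2 K)/0.9641 = 352 W/m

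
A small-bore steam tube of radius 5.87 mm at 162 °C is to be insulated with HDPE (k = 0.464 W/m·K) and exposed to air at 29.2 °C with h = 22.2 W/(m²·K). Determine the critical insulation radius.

r_cr = 2.09 cm

For a cylinder, r_cr = k_ins/h = 0.464/22.2 = 0.0209 m = 2.09 cm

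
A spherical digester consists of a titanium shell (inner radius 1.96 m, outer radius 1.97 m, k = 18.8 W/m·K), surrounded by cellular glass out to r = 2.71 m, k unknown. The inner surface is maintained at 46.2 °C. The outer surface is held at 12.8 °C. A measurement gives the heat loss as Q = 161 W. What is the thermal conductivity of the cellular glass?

ΣR = ΔT/Q = |46.2 − 12.8|/161 = 0.2075 K/W
Known resistances:
  R_titanium = (1/1.96 − 1/1.97)/(4πk) = 0.002590/(4π·18.8) = 1.096×10^-5 K/W
R_cellular glass = ΣR − ΣR_known = 0.2075 − 1.096×10^-5 = 0.2075 K/W
(1/r₁−1/r₂)/(4πk) = 0.2075 ⇒ k = 0.1386/(4π·0.2075) = 0.0532 W/m·K

k = 0.0532 W/m·K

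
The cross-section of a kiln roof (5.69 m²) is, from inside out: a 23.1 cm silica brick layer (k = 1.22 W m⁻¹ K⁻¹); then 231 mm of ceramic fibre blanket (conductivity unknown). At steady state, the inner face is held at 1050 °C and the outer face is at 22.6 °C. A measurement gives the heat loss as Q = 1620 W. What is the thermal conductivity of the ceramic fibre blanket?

ΣR = ΔT/Q = |1050 − 22.6|/1620 = 0.6342 K/W
Known resistances:
  R_silica brick = L/(kA) = 0.231/(1.22·5.69) = 0.03328 K/W
R_ceramic fibre blanket = ΣR − ΣR_known = 0.6342 − 0.03328 = 0.6009 K/W
L/(kA) = 0.6009 ⇒ k = 0.231/(0.6009·5.69) = 0.0676 W/m·K

k = 0.0676 W/m·K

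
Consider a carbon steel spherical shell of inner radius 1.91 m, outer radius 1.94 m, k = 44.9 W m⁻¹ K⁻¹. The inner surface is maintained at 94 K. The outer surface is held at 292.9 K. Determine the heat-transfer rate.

Q = 4πk·ΔT/(1/r₁ − 1/r₂) = 4π × 44.9 × 198.9 / (1/1.91 − 1/1.94) = 1.39×10^7 W

Q = 13900 kW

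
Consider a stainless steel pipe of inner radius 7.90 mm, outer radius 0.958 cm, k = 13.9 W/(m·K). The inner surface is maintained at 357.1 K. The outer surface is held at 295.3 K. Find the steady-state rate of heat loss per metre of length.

Q' = 2πk·ΔT/ln(r₂/r₁) = 2π × 13.9 × 61.8 / ln(0.00958/0.00790) = 28000 W/m

Q' = 28000 W/m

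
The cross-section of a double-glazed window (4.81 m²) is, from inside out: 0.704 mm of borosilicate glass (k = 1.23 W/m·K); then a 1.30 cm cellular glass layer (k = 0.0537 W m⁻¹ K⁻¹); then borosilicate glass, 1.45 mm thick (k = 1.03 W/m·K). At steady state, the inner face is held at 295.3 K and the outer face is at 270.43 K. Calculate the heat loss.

Resistance network (inner→outer):
  R_borosilicate glass = L/(kA) = 7.04×10^-4/(1.23·4.81) = 1.190×10^-4 K/W
  R_cellular glass = L/(kA) = 0.0130/(0.0537·4.81) = 0.05033 K/W
  R_borosilicate glass = L/(kA) = 0.00145/(1.03·4.81) = 2.927×10^-4 K/W
ΣR = 1.190×10^-4 + 0.05033 + 2.927×10^-4 = 0.05074 K/W
Q = ΔT/ΣR = (295.3 K − 270.43 K)/0.05074 = 490 W

Q = 490 W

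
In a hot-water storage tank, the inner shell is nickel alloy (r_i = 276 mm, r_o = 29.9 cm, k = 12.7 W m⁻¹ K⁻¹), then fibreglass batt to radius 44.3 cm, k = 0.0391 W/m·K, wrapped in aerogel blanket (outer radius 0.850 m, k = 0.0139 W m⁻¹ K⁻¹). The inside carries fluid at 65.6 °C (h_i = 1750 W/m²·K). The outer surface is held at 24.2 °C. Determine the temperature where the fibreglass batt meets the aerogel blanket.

T = 54.7 °C

Resistance network (inner→outer):
  R_conv,in = 1/(4πr²h) = 1/(4π·0.276²·1750) = 5.969×10^-4 K/W
  R_nickel alloy = (1/0.276 − 1/0.299)/(4πk) = 0.2787/(4π·12.7) = 0.001746 K/W
  R_fibreglass batt = (1/0.299 − 1/0.443)/(4πk) = 1.087/(4π·0.0391) = 2.213 K/W
  R_aerogel blanket = (1/0.443 − 1/0.850)/(4πk) = 1.081/(4π·0.0139) = 6.188 K/W
ΣR = 5.969×10^-4 + 0.001746 + 2.213 + 6.188 = 8.403 K/W
Q = ΔT/ΣR = (65.6 °C − 24.2 °C)/8.403 = 4.927 W
From the inner boundary to the fibreglass batt/aerogel blanket interface, ΣR_partial = 2.215 K/W.
T_interface = T_in − Q·ΣR_partial = 65.6 °C − (4.927)(2.215) = 54.7 °C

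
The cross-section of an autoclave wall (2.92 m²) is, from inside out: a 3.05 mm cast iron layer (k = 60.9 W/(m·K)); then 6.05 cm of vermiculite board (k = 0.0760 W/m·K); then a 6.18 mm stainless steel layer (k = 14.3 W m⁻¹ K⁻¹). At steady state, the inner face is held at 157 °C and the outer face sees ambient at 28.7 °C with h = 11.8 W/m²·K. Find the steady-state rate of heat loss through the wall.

Treat each layer as a resistance in series:
  R_cast iron = L/(kA) = 0.00305/(60.9·2.92) = 1.715×10^-5 K/W
  R_vermiculite board = L/(kA) = 0.0605/(0.0760·2.92) = 0.2726 K/W
  R_stainless steel = L/(kA) = 0.00618/(14.3·2.92) = 1.480×10^-4 K/W
  R_conv,out = 1/(hA) = 1/(11.8·2.92) = 0.02902 K/W
ΣR = 1.715×10^-5 + 0.2726 + 1.480×10^-4 + 0.02902 = 0.3018 K/W
Q = ΔT/ΣR = (157 °C − 28.7 °C)/0.3018 = 425 W

Q = 425 W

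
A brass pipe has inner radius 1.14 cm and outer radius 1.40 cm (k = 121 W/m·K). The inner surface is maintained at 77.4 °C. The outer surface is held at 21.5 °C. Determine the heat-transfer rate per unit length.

Q' = 2.07×10^5 W/m

Q' = 2πk·ΔT/ln(r₂/r₁) = 2π × 121 × 55.9 / ln(0.0140/0.0114) = 2.07×10^5 W/m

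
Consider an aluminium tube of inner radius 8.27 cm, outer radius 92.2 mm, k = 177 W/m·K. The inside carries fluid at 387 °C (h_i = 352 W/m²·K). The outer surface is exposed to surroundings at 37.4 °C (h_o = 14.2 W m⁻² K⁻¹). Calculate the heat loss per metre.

Treat each layer as a resistance in series:
  R'_conv,in = 1/(2πr h) = 1/(2π·0.0827·352) = 0.005467 m·K/W
  R'_aluminium = ln(0.0922/0.0827)/(2πk) = 0.1087/(2π·177) = 9.778×10^-5 m·K/W
  R'_conv,out = 1/(2πr h) = 1/(2π·0.0922·14.2) = 0.1216 m·K/W
ΣR = 0.005467 + 9.778×10^-5 + 0.1216 = 0.1272 m·K/W
Q' = ΔT/ΣR = (387 °C − 37.4 °C)/0.1272 = 2750 W/m

Q' = 2750 W/m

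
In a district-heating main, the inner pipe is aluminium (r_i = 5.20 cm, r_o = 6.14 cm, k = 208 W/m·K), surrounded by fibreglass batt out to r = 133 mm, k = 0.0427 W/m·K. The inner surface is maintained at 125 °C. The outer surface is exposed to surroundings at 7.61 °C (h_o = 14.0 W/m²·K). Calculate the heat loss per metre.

Q' = 39.6 W/m

Series thermal resistances, inner to outer:
  R'_aluminium = ln(0.0614/0.0520)/(2πk) = 0.1662/(2π·208) = 1.271×10^-4 m·K/W
  R'_fibreglass batt = ln(0.133/0.0614)/(2πk) = 0.7729/(2π·0.0427) = 2.881 m·K/W
  R'_conv,out = 1/(2πr h) = 1/(2π·0.133·14.0) = 0.08548 m·K/W
ΣR = 1.271×10^-4 + 2.881 + 0.08548 = 2.967 m·K/W
Q' = ΔT/ΣR = (125 °C − 7.61 °C)/2.967 = 39.6 W/m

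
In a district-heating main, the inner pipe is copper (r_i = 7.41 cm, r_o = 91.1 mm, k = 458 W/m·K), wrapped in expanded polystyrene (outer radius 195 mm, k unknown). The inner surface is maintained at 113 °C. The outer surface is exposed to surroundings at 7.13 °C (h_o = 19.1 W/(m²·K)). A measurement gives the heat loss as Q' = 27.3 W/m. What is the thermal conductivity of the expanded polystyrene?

ΣR = ΔT/Q' = |113 − 7.13|/27.3 = 3.878 m·K/W
Known resistances:
  R'_copper = ln(0.0911/0.0741)/(2πk) = 0.2065/(2π·458) = 7.177×10^-5 m·K/W
  R'_conv,out = 1/(2πr h) = 1/(2π·0.195·19.1) = 0.04273 m·K/W
R_expanded polystyrene = ΣR − ΣR_known = 3.878 − 0.04280 = 3.835 m·K/W
ln(r₂/r₁)/(2πk) = 3.835 ⇒ k = 0.7610/(2π·3.835) = 0.0316 W/m·K

k = 0.0316 W/m·K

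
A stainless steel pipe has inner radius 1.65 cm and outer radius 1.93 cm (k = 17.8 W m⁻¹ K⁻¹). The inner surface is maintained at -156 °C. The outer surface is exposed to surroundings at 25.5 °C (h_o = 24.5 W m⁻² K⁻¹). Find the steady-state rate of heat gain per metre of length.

Treat each layer as a resistance in series:
  R'_stainless steel = ln(0.0193/0.0165)/(2πk) = 0.1567/(2π·17.8) = 0.001401 m·K/W
  R'_conv,out = 1/(2πr h) = 1/(2π·0.0193·24.5) = 0.3366 m·K/W
ΣR = 0.001401 + 0.3366 = 0.3380 m·K/W
Q' = ΔT/ΣR = (-156 °C − 25.5 °C)/0.3380 = -537 W/m
(Negative Q' ⇒ heat flows inward; heat gain = 537 W/m.)

Q' = 537 W/m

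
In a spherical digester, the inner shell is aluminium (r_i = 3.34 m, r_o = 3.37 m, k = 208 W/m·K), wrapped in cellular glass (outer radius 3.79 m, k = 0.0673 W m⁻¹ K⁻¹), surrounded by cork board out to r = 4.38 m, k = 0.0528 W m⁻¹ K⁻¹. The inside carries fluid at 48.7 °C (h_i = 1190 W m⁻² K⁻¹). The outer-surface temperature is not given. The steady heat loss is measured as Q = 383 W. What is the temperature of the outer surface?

Series resistances:
  R_conv,in = 1/(4πr²h) = 1/(4π·3.34²·1190) = 5.994×10^-6 K/W
  R_aluminium = (1/3.34 − 1/3.37)/(4πk) = 0.002665/(4π·208) = 1.020×10^-6 K/W
  R_cellular glass = (1/3.37 − 1/3.79)/(4πk) = 0.03288/(4π·0.0673) = 0.03888 K/W
  R_cork board = (1/3.79 − 1/4.38)/(4πk) = 0.03554/(4π·0.0528) = 0.05357 K/W
ΣR = 0.09246 K/W
ΔT = Q·ΣR = 383 × 0.09246 = 35.41 K
Heat flows outward, so T_out = T_in − ΔT = 48.7 − 35.41 = 13.3 °C

T_out = 13.3 °C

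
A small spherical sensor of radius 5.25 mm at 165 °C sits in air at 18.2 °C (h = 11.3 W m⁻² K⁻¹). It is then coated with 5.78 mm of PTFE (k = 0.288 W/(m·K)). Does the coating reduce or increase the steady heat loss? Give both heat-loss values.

increases: 0.575 → 1.72 W

Critical radius for a sphere: r_cr = 2k/h = 0.0510 m = 5.10 cm.
Outer radius after coating: r₂ = 0.00525 + 0.00578 = 0.01103 m.
Since r₁ < r_cr and r₂ ≤ r_cr, the coating moves toward the maximum at r_cr — heat loss rises.
Bare: R = 1/(4πr₁²h) = 255.5 K/W; Q = 146.8/255.5 = 0.575 W.
Coated: R = R_cond + R_conv = 85.46 K/W; Q = 146.8/85.46 = 1.72 W.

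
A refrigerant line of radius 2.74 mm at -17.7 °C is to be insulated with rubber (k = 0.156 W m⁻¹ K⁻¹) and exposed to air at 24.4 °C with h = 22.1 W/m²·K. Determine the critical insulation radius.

r_cr = 0.706 cm

For a cylinder, r_cr = k_ins/h = 0.156/22.1 = 0.00706 m = 0.706 cm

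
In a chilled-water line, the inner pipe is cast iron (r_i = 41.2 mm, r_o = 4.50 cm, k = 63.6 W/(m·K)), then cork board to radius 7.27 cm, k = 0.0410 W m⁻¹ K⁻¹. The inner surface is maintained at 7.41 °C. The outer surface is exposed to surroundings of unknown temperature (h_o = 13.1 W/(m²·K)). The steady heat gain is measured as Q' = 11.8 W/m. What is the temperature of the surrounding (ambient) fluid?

T_out = 31.4 °C

Sum the resistances:
  R'_cast iron = ln(0.0450/0.0412)/(2πk) = 0.08822/(2π·63.6) = 2.208×10^-4 m·K/W
  R'_cork board = ln(0.0727/0.0450)/(2πk) = 0.4797/(2π·0.0410) = 1.862 m·K/W
  R'_conv,out = 1/(2πr h) = 1/(2π·0.0727·13.1) = 0.1671 m·K/W
ΣR = 2.029 m·K/W
ΔT = Q'·ΣR = 11.8 × 2.029 = 23.94 K
Heat flows inward, so T_out = T_in + ΔT = 7.41 + 23.94 = 31.4 °C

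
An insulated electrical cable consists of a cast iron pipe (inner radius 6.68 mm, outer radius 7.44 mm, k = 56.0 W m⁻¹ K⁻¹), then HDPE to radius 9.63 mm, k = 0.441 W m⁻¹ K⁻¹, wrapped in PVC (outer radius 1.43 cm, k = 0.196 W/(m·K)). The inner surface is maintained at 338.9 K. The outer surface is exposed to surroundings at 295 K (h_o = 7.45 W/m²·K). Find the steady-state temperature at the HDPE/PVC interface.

Treat each layer as a resistance in series:
  R'_cast iron = ln(0.00744/0.00668)/(2πk) = 0.1078/(2π·56.0) = 3.062×10^-4 m·K/W
  R'_HDPE = ln(0.00963/0.00744)/(2πk) = 0.2580/(2π·0.441) = 0.09312 m·K/W
  R'_PVC = ln(0.0143/0.00963)/(2πk) = 0.3954/(2π·0.196) = 0.3211 m·K/W
  R'_conv,out = 1/(2πr h) = 1/(2π·0.0143·7.45) = 1.494 m·K/W
ΣR = 3.062×10^-4 + 0.09312 + 0.3211 + 1.494 = 1.909 m·K/W
Q' = ΔT/ΣR = (338.9 K − 295 K)/1.909 = 23.00 W/m
From the inner boundary to the HDPE/PVC interface, ΣR_partial = 0.09343 m·K/W.
T_interface = T_in − Q'·ΣR_partial = 338.9 K − (23.00)(0.09343) = 336.8 K

T = 336.8 K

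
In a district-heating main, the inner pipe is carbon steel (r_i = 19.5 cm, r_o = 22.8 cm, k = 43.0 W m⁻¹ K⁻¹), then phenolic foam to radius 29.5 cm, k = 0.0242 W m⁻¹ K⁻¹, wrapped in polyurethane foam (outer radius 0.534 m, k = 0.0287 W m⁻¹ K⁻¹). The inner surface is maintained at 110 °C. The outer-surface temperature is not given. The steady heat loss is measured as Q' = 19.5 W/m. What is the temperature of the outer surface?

T_out = 12.8 °C

Series resistances:
  R'_carbon steel = ln(0.228/0.195)/(2πk) = 0.1563/(2π·43.0) = 5.787×10^-4 m·K/W
  R'_phenolic foam = ln(0.295/0.228)/(2πk) = 0.2576/(2π·0.0242) = 1.694 m·K/W
  R'_polyurethane foam = ln(0.534/0.295)/(2πk) = 0.5934/(2π·0.0287) = 3.291 m·K/W
ΣR = 4.986 m·K/W
ΔT = Q'·ΣR = 19.5 × 4.986 = 97.23 K
Heat flows outward, so T_out = T_in − ΔT = 110 − 97.23 = 12.8 °C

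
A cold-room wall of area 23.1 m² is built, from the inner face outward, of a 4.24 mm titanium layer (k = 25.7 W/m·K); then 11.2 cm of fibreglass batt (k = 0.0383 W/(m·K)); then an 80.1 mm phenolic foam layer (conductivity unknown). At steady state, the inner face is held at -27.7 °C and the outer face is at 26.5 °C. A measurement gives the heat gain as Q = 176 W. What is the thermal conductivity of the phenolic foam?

k = 0.0191 W/m·K

ΣR = ΔT/Q = |-27.7 − 26.5|/176 = 0.3080 K/W
Known resistances:
  R_titanium = L/(kA) = 0.00424/(25.7·23.1) = 7.142×10^-6 K/W
  R_fibreglass batt = L/(kA) = 0.112/(0.0383·23.1) = 0.1266 K/W
R_phenolic foam = ΣR − ΣR_known = 0.3080 − 0.1266 = 0.1814 K/W
L/(kA) = 0.1814 ⇒ k = 0.0801/(0.1814·23.1) = 0.0191 W/m·K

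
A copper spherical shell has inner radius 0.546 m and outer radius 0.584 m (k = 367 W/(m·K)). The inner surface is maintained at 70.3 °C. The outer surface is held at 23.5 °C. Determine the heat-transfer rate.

Q = 4πk·ΔT/(1/r₁ − 1/r₂) = 4π × 367 × 46.8 / (1/0.546 − 1/0.584) = 1.81×10^6 W

Q = 1.81×10^6 W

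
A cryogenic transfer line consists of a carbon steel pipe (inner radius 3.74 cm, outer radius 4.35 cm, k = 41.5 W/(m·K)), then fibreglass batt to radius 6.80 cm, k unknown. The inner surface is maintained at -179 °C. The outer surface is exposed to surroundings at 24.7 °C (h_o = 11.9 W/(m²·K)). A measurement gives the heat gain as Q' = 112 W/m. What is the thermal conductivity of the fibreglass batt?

ΣR = ΔT/Q' = |-179 − 24.7|/112 = 1.819 m·K/W
Known resistances:
  R'_carbon steel = ln(0.0435/0.0374)/(2πk) = 0.1511/(2π·41.5) = 5.794×10^-4 m·K/W
  R'_conv,out = 1/(2πr h) = 1/(2π·0.0680·11.9) = 0.1967 m·K/W
R_fibreglass batt = ΣR − ΣR_known = 1.819 − 0.1973 = 1.622 m·K/W
ln(r₂/r₁)/(2πk) = 1.622 ⇒ k = 0.4467/(2π·1.622) = 0.0438 W/m·K

k = 0.0438 W/m·K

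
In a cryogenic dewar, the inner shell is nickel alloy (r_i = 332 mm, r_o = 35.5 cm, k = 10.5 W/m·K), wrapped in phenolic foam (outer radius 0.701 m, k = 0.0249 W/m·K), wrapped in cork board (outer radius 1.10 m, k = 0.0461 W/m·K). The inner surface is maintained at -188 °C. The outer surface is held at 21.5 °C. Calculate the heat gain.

Resistance network (inner→outer):
  R_nickel alloy = (1/0.332 − 1/0.355)/(4πk) = 0.1951/(4π·10.5) = 0.001479 K/W
  R_phenolic foam = (1/0.355 − 1/0.701)/(4πk) = 1.390/(4π·0.0249) = 4.443 K/W
  R_cork board = (1/0.701 − 1/1.10)/(4πk) = 0.5174/(4π·0.0461) = 0.8932 K/W
ΣR = 0.001479 + 4.443 + 0.8932 = 5.338 K/W
Q = ΔT/ΣR = (-188 °C − 21.5 °C)/5.338 = -39.2 W
(Negative Q ⇒ heat flows inward; heat gain = 39.2 W.)

Q = 39.2 W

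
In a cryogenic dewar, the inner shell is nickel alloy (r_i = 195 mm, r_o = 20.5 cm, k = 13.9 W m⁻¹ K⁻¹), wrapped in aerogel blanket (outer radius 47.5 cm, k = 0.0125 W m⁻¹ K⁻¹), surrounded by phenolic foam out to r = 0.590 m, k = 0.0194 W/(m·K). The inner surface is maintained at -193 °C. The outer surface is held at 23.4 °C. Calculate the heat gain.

Q = 11.2 W

Series thermal resistances, inner to outer:
  R_nickel alloy = (1/0.195 − 1/0.205)/(4πk) = 0.2502/(4π·13.9) = 0.001432 K/W
  R_aerogel blanket = (1/0.205 − 1/0.475)/(4πk) = 2.773/(4π·0.0125) = 17.65 K/W
  R_phenolic foam = (1/0.475 − 1/0.590)/(4πk) = 0.4103/(4π·0.0194) = 1.683 K/W
ΣR = 0.001432 + 17.65 + 1.683 = 19.33 K/W
Q = ΔT/ΣR = (-193 °C − 23.4 °C)/19.33 = -11.2 W
(Negative Q ⇒ heat flows inward; heat gain = 11.2 W.)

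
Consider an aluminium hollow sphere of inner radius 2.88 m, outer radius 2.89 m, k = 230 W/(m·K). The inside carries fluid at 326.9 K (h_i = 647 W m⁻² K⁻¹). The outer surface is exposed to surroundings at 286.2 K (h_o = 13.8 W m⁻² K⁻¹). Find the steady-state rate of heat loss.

Q = 57700 W

Series thermal resistances, inner to outer:
  R_conv,in = 1/(4πr²h) = 1/(4π·2.88²·647) = 1.483×10^-5 K/W
  R_aluminium = (1/2.88 − 1/2.89)/(4πk) = 0.001201/(4π·230) = 4.157×10^-7 K/W
  R_conv,out = 1/(4πr²h) = 1/(4π·2.89²·13.8) = 6.904×10^-4 K/W
ΣR = 1.483×10^-5 + 4.157×10^-7 + 6.904×10^-4 = 7.056×10^-4 K/W
Q = ΔT/ΣR = (326.9 K − 286.2 K)/7.056×10^-4 = 57700 W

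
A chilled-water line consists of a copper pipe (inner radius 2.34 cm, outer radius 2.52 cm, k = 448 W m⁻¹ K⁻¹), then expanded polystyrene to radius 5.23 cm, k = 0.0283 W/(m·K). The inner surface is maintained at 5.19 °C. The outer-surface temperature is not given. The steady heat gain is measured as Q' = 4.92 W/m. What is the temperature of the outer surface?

Series resistances:
  R'_copper = ln(0.0252/0.0234)/(2πk) = 0.07411/(2π·448) = 2.633×10^-5 m·K/W
  R'_expanded polystyrene = ln(0.0523/0.0252)/(2πk) = 0.7302/(2π·0.0283) = 4.106 m·K/W
ΣR = 4.106 m·K/W
ΔT = Q'·ΣR = 4.92 × 4.106 = 20.20 K
Heat flows inward, so T_out = T_in + ΔT = 5.19 + 20.20 = 25.4 °C

T_out = 25.4 °C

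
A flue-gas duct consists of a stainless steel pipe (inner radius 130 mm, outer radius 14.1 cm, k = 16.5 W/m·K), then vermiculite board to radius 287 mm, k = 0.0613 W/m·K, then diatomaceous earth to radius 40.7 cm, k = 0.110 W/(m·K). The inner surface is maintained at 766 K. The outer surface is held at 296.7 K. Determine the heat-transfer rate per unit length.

Series thermal resistances, inner to outer:
  R'_stainless steel = ln(0.141/0.130)/(2πk) = 0.08123/(2π·16.5) = 7.835×10^-4 m·K/W
  R'_vermiculite board = ln(0.287/0.141)/(2πk) = 0.7107/(2π·0.0613) = 1.845 m·K/W
  R'_diatomaceous earth = ln(0.407/0.287)/(2πk) = 0.3493/(2π·0.110) = 0.5054 m·K/W
ΣR = 7.835×10^-4 + 1.845 + 0.5054 = 2.351 m·K/W
Q' = ΔT/ΣR = (766 K − 296.7 K)/2.351 = 200 W/m

Q' = 200 W/m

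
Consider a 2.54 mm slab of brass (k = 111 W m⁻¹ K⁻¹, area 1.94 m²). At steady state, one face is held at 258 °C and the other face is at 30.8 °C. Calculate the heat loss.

Q = kA·ΔT/L = 111 × 1.94 × |258 °C − 30.8 °C| / 0.00254 = 1.93×10^7 W

Q = 1.93×10^7 W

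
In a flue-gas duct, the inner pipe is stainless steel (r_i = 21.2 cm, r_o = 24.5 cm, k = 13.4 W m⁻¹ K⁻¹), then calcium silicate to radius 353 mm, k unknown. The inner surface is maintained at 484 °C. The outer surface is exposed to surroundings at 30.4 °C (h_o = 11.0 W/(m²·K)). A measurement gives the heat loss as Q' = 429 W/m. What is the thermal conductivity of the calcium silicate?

ΣR = ΔT/Q' = |484 − 30.4|/429 = 1.057 m·K/W
Known resistances:
  R'_stainless steel = ln(0.245/0.212)/(2πk) = 0.1447/(2π·13.4) = 0.001718 m·K/W
  R'_conv,out = 1/(2πr h) = 1/(2π·0.353·11.0) = 0.04099 m·K/W
R_calcium silicate = ΣR − ΣR_known = 1.057 − 0.04271 = 1.014 m·K/W
ln(r₂/r₁)/(2πk) = 1.014 ⇒ k = 0.3652/(2π·1.014) = 0.0573 W/m·K

k = 0.0573 W/m·K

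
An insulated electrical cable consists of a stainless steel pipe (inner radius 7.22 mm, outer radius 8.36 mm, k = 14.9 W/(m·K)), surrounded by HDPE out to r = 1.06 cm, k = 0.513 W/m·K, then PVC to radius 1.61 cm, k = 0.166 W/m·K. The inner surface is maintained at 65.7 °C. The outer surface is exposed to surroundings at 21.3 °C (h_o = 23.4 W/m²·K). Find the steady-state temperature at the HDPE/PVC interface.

Series thermal resistances, inner to outer:
  R'_stainless steel = ln(0.00836/0.00722)/(2πk) = 0.1466/(2π·14.9) = 0.001566 m·K/W
  R'_HDPE = ln(0.0106/0.00836)/(2πk) = 0.2374/(2π·0.513) = 0.07365 m·K/W
  R'_PVC = ln(0.0161/0.0106)/(2πk) = 0.4180/(2π·0.166) = 0.4007 m·K/W
  R'_conv,out = 1/(2πr h) = 1/(2π·0.0161·23.4) = 0.4225 m·K/W
ΣR = 0.001566 + 0.07365 + 0.4007 + 0.4225 = 0.8984 m·K/W
Q' = ΔT/ΣR = (65.7 °C − 21.3 °C)/0.8984 = 49.42 W/m
From the inner boundary to the HDPE/PVC interface, ΣR_partial = 0.07522 m·K/W.
T_interface = T_in − Q'·ΣR_partial = 65.7 °C − (49.42)(0.07522) = 62.0 °C

T = 62.0 °C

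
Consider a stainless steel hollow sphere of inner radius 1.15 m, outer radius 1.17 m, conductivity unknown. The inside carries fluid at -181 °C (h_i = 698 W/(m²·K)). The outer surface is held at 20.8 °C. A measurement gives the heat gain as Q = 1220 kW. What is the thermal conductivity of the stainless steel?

k = 14.9 W/m·K

ΣR = ΔT/Q = |-181 − 20.8|/1.22×10^6 = 1.654×10^-4 K/W
Known resistances:
  R_conv,in = 1/(4πr²h) = 1/(4π·1.15²·698) = 8.621×10^-5 K/W
R_stainless steel = ΣR − ΣR_known = 1.654×10^-4 − 8.621×10^-5 = 7.919×10^-5 K/W
(1/r₁−1/r₂)/(4πk) = 7.919×10^-5 ⇒ k = 0.01486/(4π·7.919×10^-5) = 14.9 W/m·K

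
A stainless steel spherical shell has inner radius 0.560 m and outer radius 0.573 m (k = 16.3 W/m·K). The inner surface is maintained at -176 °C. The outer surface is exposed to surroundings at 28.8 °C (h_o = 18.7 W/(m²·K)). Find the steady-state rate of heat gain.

Resistance network (inner→outer):
  R_stainless steel = (1/0.560 − 1/0.573)/(4πk) = 0.04051/(4π·16.3) = 1.978×10^-4 K/W
  R_conv,out = 1/(4πr²h) = 1/(4π·0.573²·18.7) = 0.01296 K/W
ΣR = 1.978×10^-4 + 0.01296 = 0.01316 K/W
Q = ΔT/ΣR = (-176 °C − 28.8 °C)/0.01316 = -15600 W
(Negative Q ⇒ heat flows inward; heat gain = 15600 W.)

Q = 15.6 kW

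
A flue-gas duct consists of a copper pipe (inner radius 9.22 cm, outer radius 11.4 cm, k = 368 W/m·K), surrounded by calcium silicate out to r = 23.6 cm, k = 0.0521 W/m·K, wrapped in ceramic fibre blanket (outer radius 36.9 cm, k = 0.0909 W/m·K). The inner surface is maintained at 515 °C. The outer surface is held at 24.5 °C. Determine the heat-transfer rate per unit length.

Resistance network (inner→outer):
  R'_copper = ln(0.114/0.0922)/(2πk) = 0.2122/(2π·368) = 9.179×10^-5 m·K/W
  R'_calcium silicate = ln(0.236/0.114)/(2πk) = 0.7276/(2π·0.0521) = 2.223 m·K/W
  R'_ceramic fibre blanket = ln(0.369/0.236)/(2πk) = 0.4470/(2π·0.0909) = 0.7826 m·K/W
ΣR = 9.179×10^-5 + 2.223 + 0.7826 = 3.006 m·K/W
Q' = ΔT/ΣR = (515 °C − 24.5 °C)/3.006 = 163 W/m

Q' = 163 W/m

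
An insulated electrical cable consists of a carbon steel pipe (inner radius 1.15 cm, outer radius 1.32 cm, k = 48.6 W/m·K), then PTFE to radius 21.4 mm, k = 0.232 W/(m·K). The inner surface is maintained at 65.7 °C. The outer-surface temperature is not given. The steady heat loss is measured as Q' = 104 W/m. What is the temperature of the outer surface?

Sum the resistances:
  R'_carbon steel = ln(0.0132/0.0115)/(2πk) = 0.1379/(2π·48.6) = 4.515×10^-4 m·K/W
  R'_PTFE = ln(0.0214/0.0132)/(2πk) = 0.4832/(2π·0.232) = 0.3315 m·K/W
ΣR = 0.3319 m·K/W
ΔT = Q'·ΣR = 104 × 0.3319 = 34.52 K
Heat flows outward, so T_out = T_in − ΔT = 65.7 − 34.52 = 31.2 °C

T_out = 31.2 °C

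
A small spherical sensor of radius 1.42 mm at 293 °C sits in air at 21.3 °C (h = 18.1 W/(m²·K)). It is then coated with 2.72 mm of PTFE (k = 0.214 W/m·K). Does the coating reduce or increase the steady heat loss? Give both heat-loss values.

Critical radius for a sphere: r_cr = 2k/h = 0.0236 m = 2.36 cm.
Outer radius after coating: r₂ = 0.00142 + 0.00272 = 0.00414 m.
Since r₁ < r_cr and r₂ ≤ r_cr, the coating moves toward the maximum at r_cr — heat loss rises.
Bare: R = 1/(4πr₁²h) = 2180 K/W; Q = 271.7/2180 = 0.125 W.
Coated: R = R_cond + R_conv = 428.6 K/W; Q = 271.7/428.6 = 0.634 W.

increases: 0.125 → 0.634 W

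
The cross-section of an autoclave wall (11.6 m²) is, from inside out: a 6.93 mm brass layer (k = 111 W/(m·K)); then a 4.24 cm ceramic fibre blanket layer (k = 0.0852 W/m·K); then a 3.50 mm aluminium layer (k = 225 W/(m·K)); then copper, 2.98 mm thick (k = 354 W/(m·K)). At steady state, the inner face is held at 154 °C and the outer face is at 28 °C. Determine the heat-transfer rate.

Resistance network (inner→outer):
  R_brass = L/(kA) = 0.00693/(111·11.6) = 5.382×10^-6 K/W
  R_ceramic fibre blanket = L/(kA) = 0.0424/(0.0852·11.6) = 0.04290 K/W
  R_aluminium = L/(kA) = 0.00350/(225·11.6) = 1.341×10^-6 K/W
  R_copper = L/(kA) = 0.00298/(354·11.6) = 7.257×10^-7 K/W
ΣR = 5.382×10^-6 + 0.04290 + 1.341×10^-6 + 7.257×10^-7 = 0.04291 K/W
Q = ΔT/ΣR = (154 °C − 28 °C)/0.04291 = 2940 W

Q = 2.94 kW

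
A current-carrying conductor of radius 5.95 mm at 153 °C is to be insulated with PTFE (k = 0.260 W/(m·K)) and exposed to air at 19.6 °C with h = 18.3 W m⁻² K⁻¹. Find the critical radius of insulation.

r_cr = 1.42 cm

For a cylinder, r_cr = k_ins/h = 0.260/18.3 = 0.0142 m = 1.42 cm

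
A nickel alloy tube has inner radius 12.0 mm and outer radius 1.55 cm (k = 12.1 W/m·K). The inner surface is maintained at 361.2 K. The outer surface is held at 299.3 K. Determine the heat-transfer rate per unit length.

Q' = 18400 W/m

Q' = 2πk·ΔT/ln(r₂/r₁) = 2π × 12.1 × 61.9 / ln(0.0155/0.0120) = 18400 W/m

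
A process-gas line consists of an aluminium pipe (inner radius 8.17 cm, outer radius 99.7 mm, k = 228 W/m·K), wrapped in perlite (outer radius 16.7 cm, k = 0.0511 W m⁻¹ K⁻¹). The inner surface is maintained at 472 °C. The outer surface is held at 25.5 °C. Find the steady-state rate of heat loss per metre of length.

Treat each layer as a resistance in series:
  R'_aluminium = ln(0.0997/0.0817)/(2πk) = 0.1991/(2π·228) = 1.390×10^-4 m·K/W
  R'_perlite = ln(0.167/0.0997)/(2πk) = 0.5158/(2π·0.0511) = 1.607 m·K/W
ΣR = 1.390×10^-4 + 1.607 = 1.607 m·K/W
Q' = ΔT/ΣR = (472 °C − 25.5 °C)/1.607 = 278 W/m

Q' = 278 W/m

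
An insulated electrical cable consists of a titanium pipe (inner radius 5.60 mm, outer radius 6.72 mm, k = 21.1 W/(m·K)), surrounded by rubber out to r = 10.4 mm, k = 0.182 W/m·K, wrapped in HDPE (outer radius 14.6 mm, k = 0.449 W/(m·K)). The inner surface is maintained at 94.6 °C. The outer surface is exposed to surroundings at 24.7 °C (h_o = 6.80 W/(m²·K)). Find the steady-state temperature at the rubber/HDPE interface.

T = 81.9 °C

Series thermal resistances, inner to outer:
  R'_titanium = ln(0.00672/0.00560)/(2πk) = 0.1823/(2π·21.1) = 0.001375 m·K/W
  R'_rubber = ln(0.0104/0.00672)/(2πk) = 0.4367/(2π·0.182) = 0.3819 m·K/W
  R'_HDPE = ln(0.0146/0.0104)/(2πk) = 0.3392/(2π·0.449) = 0.1202 m·K/W
  R'_conv,out = 1/(2πr h) = 1/(2π·0.0146·6.80) = 1.603 m·K/W
ΣR = 0.001375 + 0.3819 + 0.1202 + 1.603 = 2.106 m·K/W
Q' = ΔT/ΣR = (94.6 °C − 24.7 °C)/2.106 = 33.19 W/m
From the inner boundary to the rubber/HDPE interface, ΣR_partial = 0.3833 m·K/W.
T_interface = T_in − Q'·ΣR_partial = 94.6 °C − (33.19)(0.3833) = 81.9 °C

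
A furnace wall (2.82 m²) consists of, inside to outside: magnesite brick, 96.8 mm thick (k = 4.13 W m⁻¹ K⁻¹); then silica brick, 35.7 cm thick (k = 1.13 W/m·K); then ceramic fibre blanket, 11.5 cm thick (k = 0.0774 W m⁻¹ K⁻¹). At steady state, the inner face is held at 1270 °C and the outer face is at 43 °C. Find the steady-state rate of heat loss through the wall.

Q = 1900 W

Series thermal resistances, inner to outer:
  R_magnesite brick = L/(kA) = 0.0968/(4.13·2.82) = 0.008311 K/W
  R_silica brick = L/(kA) = 0.357/(1.13·2.82) = 0.1120 K/W
  R_ceramic fibre blanket = L/(kA) = 0.115/(0.0774·2.82) = 0.5269 K/W
ΣR = 0.008311 + 0.1120 + 0.5269 = 0.6472 K/W
Q = ΔT/ΣR = (1270 °C − 43 °C)/0.6472 = 1900 W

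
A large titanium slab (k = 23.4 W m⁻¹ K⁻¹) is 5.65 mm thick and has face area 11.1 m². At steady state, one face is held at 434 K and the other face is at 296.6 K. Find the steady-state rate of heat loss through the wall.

Q = kA·ΔT/L = 23.4 × 11.1 × |434 K − 296.6 K| / 0.00565 = 6.32×10^6 W

Q = 6320 kW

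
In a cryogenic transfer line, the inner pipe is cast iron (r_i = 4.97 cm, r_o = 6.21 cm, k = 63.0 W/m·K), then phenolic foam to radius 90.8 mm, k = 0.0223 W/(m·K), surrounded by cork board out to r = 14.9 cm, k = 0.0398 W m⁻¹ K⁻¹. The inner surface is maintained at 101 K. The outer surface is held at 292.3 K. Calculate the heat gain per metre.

Resistance network (inner→outer):
  R'_cast iron = ln(0.0621/0.0497)/(2πk) = 0.2227/(2π·63.0) = 5.627×10^-4 m·K/W
  R'_phenolic foam = ln(0.0908/0.0621)/(2πk) = 0.3799/(2π·0.0223) = 2.711 m·K/W
  R'_cork board = ln(0.149/0.0908)/(2πk) = 0.4953/(2π·0.0398) = 1.981 m·K/W
ΣR = 5.627×10^-4 + 2.711 + 1.981 = 4.693 m·K/W
Q' = ΔT/ΣR = (101 K − 292.3 K)/4.693 = -40.8 W/m
(Negative Q' ⇒ heat flows inward; heat gain = 40.8 W/m.)

Q' = 40.8 W/m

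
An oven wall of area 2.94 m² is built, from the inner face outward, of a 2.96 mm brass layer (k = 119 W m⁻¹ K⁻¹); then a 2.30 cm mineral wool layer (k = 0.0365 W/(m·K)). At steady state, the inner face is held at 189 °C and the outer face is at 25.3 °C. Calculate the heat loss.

Resistance network (inner→outer):
  R_brass = L/(kA) = 0.00296/(119·2.94) = 8.461×10^-6 K/W
  R_mineral wool = L/(kA) = 0.0230/(0.0365·2.94) = 0.2143 K/W
ΣR = 8.461×10^-6 + 0.2143 = 0.2143 K/W
Q = ΔT/ΣR = (189 °C − 25.3 °C)/0.2143 = 764 W

Q = 764 W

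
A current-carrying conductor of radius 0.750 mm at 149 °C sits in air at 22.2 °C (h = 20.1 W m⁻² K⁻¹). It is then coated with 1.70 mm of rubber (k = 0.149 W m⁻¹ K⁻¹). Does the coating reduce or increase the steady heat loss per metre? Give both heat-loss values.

increases: 12.0 → 28.2 W/m

Critical radius for a cylinder: r_cr = k/h = 0.00741 m = 0.741 cm.
Outer radius after coating: r₂ = 7.50×10^-4 + 0.00170 = 0.002450 m.
Since r₁ < r_cr and r₂ ≤ r_cr, the coating moves toward the maximum at r_cr — heat loss rises.
Bare: R = 1/(2πr₁h) = 10.56 m·K/W; Q = 126.8/10.56 = 12.0 W/m.
Coated: R = R_cond + R_conv = 4.496 m·K/W; Q = 126.8/4.496 = 28.2 W/m.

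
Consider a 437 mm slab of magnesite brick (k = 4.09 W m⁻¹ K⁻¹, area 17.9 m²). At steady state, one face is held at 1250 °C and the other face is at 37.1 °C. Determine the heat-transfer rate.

Q = kA·ΔT/L = 4.09 × 17.9 × |1250 °C − 37.1 °C| / 0.437 = 2.03×10^5 W

Q = 2.03×10^5 W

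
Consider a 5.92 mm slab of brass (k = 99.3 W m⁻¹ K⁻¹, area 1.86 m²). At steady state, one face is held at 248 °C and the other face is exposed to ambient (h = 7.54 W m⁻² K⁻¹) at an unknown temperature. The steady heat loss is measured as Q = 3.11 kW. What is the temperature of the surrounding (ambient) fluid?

Series resistances:
  R_brass = L/(kA) = 0.00592/(99.3·1.86) = 3.205×10^-5 K/W
  R_conv,out = 1/(hA) = 1/(7.54·1.86) = 0.07130 K/W
ΣR = 0.07134 K/W
ΔT = Q·ΣR = 3110 × 0.07134 = 221.9 K
Heat flows outward, so T_out = T_in − ΔT = 248 − 221.9 = 26.1 °C

T_out = 26.1 °C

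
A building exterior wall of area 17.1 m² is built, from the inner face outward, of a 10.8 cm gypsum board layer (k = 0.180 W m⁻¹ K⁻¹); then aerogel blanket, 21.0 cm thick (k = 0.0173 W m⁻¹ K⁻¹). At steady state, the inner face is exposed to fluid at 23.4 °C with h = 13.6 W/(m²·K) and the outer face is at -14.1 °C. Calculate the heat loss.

Treat each layer as a resistance in series:
  R_conv,in = 1/(hA) = 1/(13.6·17.1) = 0.004300 K/W
  R_gypsum board = L/(kA) = 0.108/(0.180·17.1) = 0.03509 K/W
  R_aerogel blanket = L/(kA) = 0.210/(0.0173·17.1) = 0.7099 K/W
ΣR = 0.004300 + 0.03509 + 0.7099 = 0.7493 K/W
Q = ΔT/ΣR = (23.4 °C − -14.1 °C)/0.7493 = 50.0 W

Q = 50.0 W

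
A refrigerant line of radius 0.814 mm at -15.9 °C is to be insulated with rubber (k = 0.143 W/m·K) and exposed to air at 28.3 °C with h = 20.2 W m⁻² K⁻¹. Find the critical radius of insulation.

r_cr = 0.708 cm

For a cylinder, r_cr = k_ins/h = 0.143/20.2 = 0.00708 m = 0.708 cm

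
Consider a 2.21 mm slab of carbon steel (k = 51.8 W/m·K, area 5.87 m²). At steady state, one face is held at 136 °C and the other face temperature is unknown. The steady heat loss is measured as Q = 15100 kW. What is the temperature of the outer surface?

T_out = 26.3 °C

Sum the resistances:
  R_carbon steel = L/(kA) = 0.00221/(51.8·5.87) = 7.268×10^-6 K/W
ΣR = 7.268×10^-6 K/W
ΔT = Q·ΣR = 1.51×10^7 × 7.268×10^-6 = 109.7 K
Heat flows outward, so T_out = T_in − ΔT = 136 − 109.7 = 26.3 °C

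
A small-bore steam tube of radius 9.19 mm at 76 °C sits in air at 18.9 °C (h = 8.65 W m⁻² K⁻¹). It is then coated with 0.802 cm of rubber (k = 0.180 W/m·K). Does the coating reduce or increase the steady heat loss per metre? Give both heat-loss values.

increases: 28.5 → 35.2 W/m

Critical radius for a cylinder: r_cr = k/h = 0.0208 m = 2.08 cm.
Outer radius after coating: r₂ = 0.00919 + 0.00802 = 0.01721 m.
Since r₁ < r_cr and r₂ ≤ r_cr, the coating moves toward the maximum at r_cr — heat loss rises.
Bare: R = 1/(2πr₁h) = 2.002 m·K/W; Q = 57.1/2.002 = 28.5 W/m.
Coated: R = R_cond + R_conv = 1.624 m·K/W; Q = 57.1/1.624 = 35.2 W/m.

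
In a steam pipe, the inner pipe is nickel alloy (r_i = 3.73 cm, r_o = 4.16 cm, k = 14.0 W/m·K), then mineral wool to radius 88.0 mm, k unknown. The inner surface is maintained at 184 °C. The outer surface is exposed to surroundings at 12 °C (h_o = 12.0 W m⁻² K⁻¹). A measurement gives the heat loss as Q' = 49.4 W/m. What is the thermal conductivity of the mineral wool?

k = 0.0358 W/m·K

ΣR = ΔT/Q' = |184 − 12|/49.4 = 3.482 m·K/W
Known resistances:
  R'_nickel alloy = ln(0.0416/0.0373)/(2πk) = 0.1091/(2π·14.0) = 0.001240 m·K/W
  R'_conv,out = 1/(2πr h) = 1/(2π·0.0880·12.0) = 0.1507 m·K/W
R_mineral wool = ΣR − ΣR_known = 3.482 − 0.1519 = 3.330 m·K/W
ln(r₂/r₁)/(2πk) = 3.330 ⇒ k = 0.7492/(2π·3.330) = 0.0358 W/m·K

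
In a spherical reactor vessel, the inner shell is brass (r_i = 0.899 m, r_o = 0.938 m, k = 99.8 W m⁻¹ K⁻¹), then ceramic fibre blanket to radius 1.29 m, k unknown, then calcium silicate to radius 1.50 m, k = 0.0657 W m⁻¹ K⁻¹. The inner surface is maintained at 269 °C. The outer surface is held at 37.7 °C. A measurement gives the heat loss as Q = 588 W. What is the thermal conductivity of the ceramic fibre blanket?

ΣR = ΔT/Q = |269 − 37.7|/588 = 0.3934 K/W
Known resistances:
  R_brass = (1/0.899 − 1/0.938)/(4πk) = 0.04625/(4π·99.8) = 3.688×10^-5 K/W
  R_calcium silicate = (1/1.29 − 1/1.50)/(4πk) = 0.1085/(4π·0.0657) = 0.1315 K/W
R_ceramic fibre blanket = ΣR − ΣR_known = 0.3934 − 0.1315 = 0.2619 K/W
(1/r₁−1/r₂)/(4πk) = 0.2619 ⇒ k = 0.2909/(4π·0.2619) = 0.0884 W/m·K

k = 0.0884 W/m·K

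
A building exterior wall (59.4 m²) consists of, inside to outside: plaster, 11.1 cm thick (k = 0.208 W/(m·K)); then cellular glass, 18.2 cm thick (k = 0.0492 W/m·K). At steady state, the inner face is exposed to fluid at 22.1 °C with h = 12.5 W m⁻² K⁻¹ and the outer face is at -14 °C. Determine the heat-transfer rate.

Q = 497 W

Treat each layer as a resistance in series:
  R_conv,in = 1/(hA) = 1/(12.5·59.4) = 0.001347 K/W
  R_plaster = L/(kA) = 0.111/(0.208·59.4) = 0.008984 K/W
  R_cellular glass = L/(kA) = 0.182/(0.0492·59.4) = 0.06228 K/W
ΣR = 0.001347 + 0.008984 + 0.06228 = 0.07261 K/W
Q = ΔT/ΣR = (22.1 °C − -14 °C)/0.07261 = 497 W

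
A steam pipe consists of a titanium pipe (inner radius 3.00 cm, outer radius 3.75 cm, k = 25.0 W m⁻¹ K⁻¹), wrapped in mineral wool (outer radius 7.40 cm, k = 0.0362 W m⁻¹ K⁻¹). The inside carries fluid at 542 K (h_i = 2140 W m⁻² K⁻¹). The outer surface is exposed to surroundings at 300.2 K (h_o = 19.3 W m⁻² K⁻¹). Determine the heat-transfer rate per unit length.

Resistance network (inner→outer):
  R'_conv,in = 1/(2πr h) = 1/(2π·0.0300·2140) = 0.002479 m·K/W
  R'_titanium = ln(0.0375/0.0300)/(2πk) = 0.2231/(2π·25.0) = 0.001421 m·K/W
  R'_mineral wool = ln(0.0740/0.0375)/(2πk) = 0.6797/(2π·0.0362) = 2.988 m·K/W
  R'_conv,out = 1/(2πr h) = 1/(2π·0.0740·19.3) = 0.1114 m·K/W
ΣR = 0.002479 + 0.001421 + 2.988 + 0.1114 = 3.103 m·K/W
Q' = ΔT/ΣR = (542 K − 300.2 K)/3.103 = 77.9 W/m

Q' = 77.9 W/m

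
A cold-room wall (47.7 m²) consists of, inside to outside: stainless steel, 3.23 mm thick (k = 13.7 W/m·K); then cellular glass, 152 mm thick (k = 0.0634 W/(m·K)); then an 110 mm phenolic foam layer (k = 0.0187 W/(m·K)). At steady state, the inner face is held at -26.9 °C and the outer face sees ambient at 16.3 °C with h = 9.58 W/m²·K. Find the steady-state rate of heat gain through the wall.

Q = 246 W

Resistance network (inner→outer):
  R_stainless steel = L/(kA) = 0.00323/(13.7·47.7) = 4.943×10^-6 K/W
  R_cellular glass = L/(kA) = 0.152/(0.0634·47.7) = 0.05026 K/W
  R_phenolic foam = L/(kA) = 0.110/(0.0187·47.7) = 0.1233 K/W
  R_conv,out = 1/(hA) = 1/(9.58·47.7) = 0.002188 K/W
ΣR = 4.943×10^-6 + 0.05026 + 0.1233 + 0.002188 = 0.1758 K/W
Q = ΔT/ΣR = (-26.9 °C − 16.3 °C)/0.1758 = -246 W
(Negative Q ⇒ heat flows inward; heat gain = 246 W.)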